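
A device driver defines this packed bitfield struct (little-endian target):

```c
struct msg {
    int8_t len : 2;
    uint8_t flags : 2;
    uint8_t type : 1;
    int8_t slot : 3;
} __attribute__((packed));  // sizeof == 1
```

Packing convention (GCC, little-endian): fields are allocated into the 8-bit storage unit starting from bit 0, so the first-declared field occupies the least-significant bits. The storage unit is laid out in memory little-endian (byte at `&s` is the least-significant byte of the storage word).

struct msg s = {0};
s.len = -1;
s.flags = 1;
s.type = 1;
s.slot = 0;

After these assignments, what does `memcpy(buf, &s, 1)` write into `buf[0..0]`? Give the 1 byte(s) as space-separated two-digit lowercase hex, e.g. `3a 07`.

17

len:2 = -1 → 0x3 << 0 → word 0x03
flags:2 = 1 → 0x1 << 2 → word 0x07
type:1 = 1 → 0x1 << 4 → word 0x17
slot:3 = 0 → 0x0 << 5 → word 0x17
word = 0x17 → little-endian bytes:
  [0]=0x17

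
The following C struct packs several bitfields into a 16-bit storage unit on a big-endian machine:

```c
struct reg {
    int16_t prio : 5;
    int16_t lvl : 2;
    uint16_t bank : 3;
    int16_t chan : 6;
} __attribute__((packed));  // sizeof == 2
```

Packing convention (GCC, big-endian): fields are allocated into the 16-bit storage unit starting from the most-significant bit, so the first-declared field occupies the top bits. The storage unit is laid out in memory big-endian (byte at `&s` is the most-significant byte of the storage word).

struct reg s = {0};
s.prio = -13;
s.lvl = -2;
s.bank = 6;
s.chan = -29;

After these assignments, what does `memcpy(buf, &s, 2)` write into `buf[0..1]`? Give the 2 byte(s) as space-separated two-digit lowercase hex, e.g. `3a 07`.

9d a3

prio (5b) val=-13 bits=0x13 at bit 11: 0x9800
lvl (2b) val=-2 bits=0x2 at bit 9: 0x9c00
bank (3b) val=6 bits=0x6 at bit 6: 0x9d80
chan (6b) val=-29 bits=0x23 at bit 0: 0x9da3
word = 0x9da3 → big-endian bytes:
  [0]=0x9d  [1]=0xa3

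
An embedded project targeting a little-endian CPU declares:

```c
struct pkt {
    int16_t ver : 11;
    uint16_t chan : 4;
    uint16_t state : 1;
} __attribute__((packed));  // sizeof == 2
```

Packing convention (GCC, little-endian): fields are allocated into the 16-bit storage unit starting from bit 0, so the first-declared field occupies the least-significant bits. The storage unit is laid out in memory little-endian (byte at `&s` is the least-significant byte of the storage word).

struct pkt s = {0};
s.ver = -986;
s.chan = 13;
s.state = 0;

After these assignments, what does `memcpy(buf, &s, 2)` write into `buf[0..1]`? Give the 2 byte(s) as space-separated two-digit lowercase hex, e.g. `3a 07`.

ver (11b) val=-986 bits=0x426 at bit 0: 0x0426
chan (4b) val=13 bits=0xd at bit 11: 0x6c26
state (1b) val=0 bits=0x0 at bit 15: 0x6c26
word = 0x6c26 → little-endian bytes:
  [0]=0x26  [1]=0x6c

26 6c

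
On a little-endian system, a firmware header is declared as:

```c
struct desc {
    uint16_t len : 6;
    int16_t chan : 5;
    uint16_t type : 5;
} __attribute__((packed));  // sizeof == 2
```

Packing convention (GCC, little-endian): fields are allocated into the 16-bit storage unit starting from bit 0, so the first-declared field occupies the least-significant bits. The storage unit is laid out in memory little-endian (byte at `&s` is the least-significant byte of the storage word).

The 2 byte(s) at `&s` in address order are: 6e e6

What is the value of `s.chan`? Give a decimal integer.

[0]=0x6e [1]=0xe6 (little-endian) → word 0xe66e
len [0+:6] = (word>>0) & 0x3f = 46
chan [6+:5] = (word>>6) & 0x1f = 25  ←
type [11+:5] = (word>>11) & 0x1f = 28
chan signed 5b, MSB=1: 25 - 32 = -7

-7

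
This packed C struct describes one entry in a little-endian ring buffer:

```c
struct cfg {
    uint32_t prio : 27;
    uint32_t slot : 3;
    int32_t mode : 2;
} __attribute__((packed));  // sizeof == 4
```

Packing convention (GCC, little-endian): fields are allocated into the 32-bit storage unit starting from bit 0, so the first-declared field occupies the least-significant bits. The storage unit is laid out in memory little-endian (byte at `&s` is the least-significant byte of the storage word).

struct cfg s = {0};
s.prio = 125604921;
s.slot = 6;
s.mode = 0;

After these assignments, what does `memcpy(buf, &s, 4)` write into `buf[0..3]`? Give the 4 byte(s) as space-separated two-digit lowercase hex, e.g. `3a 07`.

39 94 7c 37

prio (27b) val=125604921 bits=0x77c9439 at bit 0: 0x077c9439
slot (3b) val=6 bits=0x6 at bit 27: 0x377c9439
mode (2b) val=0 bits=0x0 at bit 30: 0x377c9439
word = 0x377c9439 → little-endian bytes:
  [0]=0x39  [1]=0x94  [2]=0x7c  [3]=0x37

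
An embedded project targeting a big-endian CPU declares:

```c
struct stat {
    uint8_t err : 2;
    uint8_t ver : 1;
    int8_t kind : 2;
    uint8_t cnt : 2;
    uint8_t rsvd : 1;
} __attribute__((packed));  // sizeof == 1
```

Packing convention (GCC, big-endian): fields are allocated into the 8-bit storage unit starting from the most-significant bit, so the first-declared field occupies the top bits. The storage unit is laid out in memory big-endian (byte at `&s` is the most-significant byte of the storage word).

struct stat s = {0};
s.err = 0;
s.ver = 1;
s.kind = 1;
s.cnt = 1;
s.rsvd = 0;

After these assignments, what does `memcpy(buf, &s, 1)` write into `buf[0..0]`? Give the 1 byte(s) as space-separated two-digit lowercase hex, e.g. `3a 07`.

err (2b) val=0 bits=0x0 at bit 6: 0x00
ver (1b) val=1 bits=0x1 at bit 5: 0x20
kind (2b) val=1 bits=0x1 at bit 3: 0x28
cnt (2b) val=1 bits=0x1 at bit 1: 0x2a
rsvd (1b) val=0 bits=0x0 at bit 0: 0x2a
word = 0x2a → big-endian bytes:
  [0]=0x2a

2a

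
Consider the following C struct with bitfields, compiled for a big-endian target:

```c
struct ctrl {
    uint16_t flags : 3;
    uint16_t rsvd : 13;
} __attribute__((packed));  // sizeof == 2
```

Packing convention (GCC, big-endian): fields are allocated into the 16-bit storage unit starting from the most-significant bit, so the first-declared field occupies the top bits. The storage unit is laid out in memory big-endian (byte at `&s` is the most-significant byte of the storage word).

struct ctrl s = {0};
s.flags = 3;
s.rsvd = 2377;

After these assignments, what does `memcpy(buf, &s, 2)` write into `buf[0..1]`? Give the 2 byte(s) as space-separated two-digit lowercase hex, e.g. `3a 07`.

69 49

flags:3 = 3 → 0x3 << 13 → word 0x6000
rsvd:13 = 2377 → 0x949 << 0 → word 0x6949
word = 0x6949 → big-endian bytes:
  [0]=0x69  [1]=0x49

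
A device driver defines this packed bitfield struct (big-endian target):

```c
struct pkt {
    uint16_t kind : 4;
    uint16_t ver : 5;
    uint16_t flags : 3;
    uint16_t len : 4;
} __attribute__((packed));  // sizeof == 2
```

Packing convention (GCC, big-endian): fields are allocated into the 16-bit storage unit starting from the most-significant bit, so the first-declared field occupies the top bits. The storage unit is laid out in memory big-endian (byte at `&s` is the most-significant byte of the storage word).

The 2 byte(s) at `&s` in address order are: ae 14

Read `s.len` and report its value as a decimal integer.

4

[0]=0xae [1]=0x14 (big-endian) → word 0xae14
kind:4 @ bit 12 → (0xae14>>12)&0xf = 0xa
ver:5 @ bit 7 → (0xae14>>7)&0x1f = 0x1c
flags:3 @ bit 4 → (0xae14>>4)&0x7 = 0x1
len:4 @ bit 0 → (0xae14>>0)&0xf = 0x4  ←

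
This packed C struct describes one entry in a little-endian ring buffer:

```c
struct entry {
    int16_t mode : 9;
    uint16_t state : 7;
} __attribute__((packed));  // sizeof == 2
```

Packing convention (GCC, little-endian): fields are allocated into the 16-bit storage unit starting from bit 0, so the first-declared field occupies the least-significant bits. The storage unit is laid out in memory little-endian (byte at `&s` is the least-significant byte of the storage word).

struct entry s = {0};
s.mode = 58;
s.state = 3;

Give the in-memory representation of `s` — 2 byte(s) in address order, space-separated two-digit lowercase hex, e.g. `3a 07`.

3a 06

mode (9b) val=58 bits=0x3a at bit 0: 0x003a
state (7b) val=3 bits=0x3 at bit 9: 0x063a
word = 0x063a → little-endian bytes:
  [0]=0x3a  [1]=0x06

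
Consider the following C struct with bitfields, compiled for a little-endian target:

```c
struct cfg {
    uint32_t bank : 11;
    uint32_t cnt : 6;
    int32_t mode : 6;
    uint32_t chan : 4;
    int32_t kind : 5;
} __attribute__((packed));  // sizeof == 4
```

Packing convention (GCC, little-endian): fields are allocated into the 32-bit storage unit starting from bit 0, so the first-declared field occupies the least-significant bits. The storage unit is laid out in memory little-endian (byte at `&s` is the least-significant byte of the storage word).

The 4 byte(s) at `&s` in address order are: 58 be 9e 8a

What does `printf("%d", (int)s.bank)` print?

1624

[0]=0x58 [1]=0xbe [2]=0x9e [3]=0x8a (little-endian) → word 0x8a9ebe58
bank:11 @ bit 0 → (0x8a9ebe58>>0)&0x7ff = 0x658  ←
cnt:6 @ bit 11 → (0x8a9ebe58>>11)&0x3f = 0x17
mode:6 @ bit 17 → (0x8a9ebe58>>17)&0x3f = 0xf
chan:4 @ bit 23 → (0x8a9ebe58>>23)&0xf = 0x5
kind:5 @ bit 27 → (0x8a9ebe58>>27)&0x1f = 0x11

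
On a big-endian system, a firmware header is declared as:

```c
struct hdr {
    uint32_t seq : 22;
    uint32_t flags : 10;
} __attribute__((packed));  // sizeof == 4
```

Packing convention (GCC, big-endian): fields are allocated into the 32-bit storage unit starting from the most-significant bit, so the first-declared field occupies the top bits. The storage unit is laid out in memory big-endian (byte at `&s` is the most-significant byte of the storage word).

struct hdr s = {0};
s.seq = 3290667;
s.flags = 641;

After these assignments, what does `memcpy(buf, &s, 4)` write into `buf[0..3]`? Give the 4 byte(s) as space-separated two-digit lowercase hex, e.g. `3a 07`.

c8 d8 ae 81

seq (22b) val=3290667 bits=0x32362b at bit 10: 0xc8d8ac00
flags (10b) val=641 bits=0x281 at bit 0: 0xc8d8ae81
word = 0xc8d8ae81 → big-endian bytes:
  [0]=0xc8  [1]=0xd8  [2]=0xae  [3]=0x81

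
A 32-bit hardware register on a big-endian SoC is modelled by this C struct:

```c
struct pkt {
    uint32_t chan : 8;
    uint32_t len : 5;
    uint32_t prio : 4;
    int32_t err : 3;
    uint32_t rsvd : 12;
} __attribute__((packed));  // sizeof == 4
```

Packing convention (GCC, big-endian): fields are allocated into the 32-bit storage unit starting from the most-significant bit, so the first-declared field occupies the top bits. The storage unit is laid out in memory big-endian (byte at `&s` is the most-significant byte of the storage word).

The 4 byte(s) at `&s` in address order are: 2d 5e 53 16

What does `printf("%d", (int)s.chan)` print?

[0]=0x2d [1]=0x5e [2]=0x53 [3]=0x16 (big-endian) → word 0x2d5e5316
chan:8 @ bit 24 → (0x2d5e5316>>24)&0xff = 0x2d  ←
len:5 @ bit 19 → (0x2d5e5316>>19)&0x1f = 0xb
prio:4 @ bit 15 → (0x2d5e5316>>15)&0xf = 0xc
err:3 @ bit 12 → (0x2d5e5316>>12)&0x7 = 0x5
rsvd:12 @ bit 0 → (0x2d5e5316>>0)&0xfff = 0x316

45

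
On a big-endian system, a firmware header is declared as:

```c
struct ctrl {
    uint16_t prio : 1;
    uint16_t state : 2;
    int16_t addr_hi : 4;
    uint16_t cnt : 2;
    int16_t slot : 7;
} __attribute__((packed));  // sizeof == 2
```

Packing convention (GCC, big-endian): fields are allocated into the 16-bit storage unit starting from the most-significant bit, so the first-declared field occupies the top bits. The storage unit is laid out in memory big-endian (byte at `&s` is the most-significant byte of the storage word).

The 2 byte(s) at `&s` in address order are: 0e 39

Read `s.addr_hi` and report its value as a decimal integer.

[0]=0x0e [1]=0x39 (big-endian) → word 0x0e39
prio [15+:1] = (word>>15) & 0x1 = 0
state [13+:2] = (word>>13) & 0x3 = 0
addr_hi [9+:4] = (word>>9) & 0xf = 7  ←
cnt [7+:2] = (word>>7) & 0x3 = 0
slot [0+:7] = (word>>0) & 0x7f = 57
addr_hi signed 4b, MSB=0: value = 7

7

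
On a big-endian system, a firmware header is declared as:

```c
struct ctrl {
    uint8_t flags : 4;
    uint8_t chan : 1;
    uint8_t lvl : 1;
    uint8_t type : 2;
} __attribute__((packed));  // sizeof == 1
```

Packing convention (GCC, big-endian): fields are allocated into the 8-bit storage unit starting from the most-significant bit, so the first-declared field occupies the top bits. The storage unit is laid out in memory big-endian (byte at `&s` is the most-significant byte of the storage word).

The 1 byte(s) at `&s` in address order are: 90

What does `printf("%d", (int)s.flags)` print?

[0]=0x90 (big-endian) → word 0x90
flags:4 @ bit 4 → (0x90>>4)&0xf = 0x9  ←
chan:1 @ bit 3 → (0x90>>3)&0x1 = 0x0
lvl:1 @ bit 2 → (0x90>>2)&0x1 = 0x0
type:2 @ bit 0 → (0x90>>0)&0x3 = 0x0

9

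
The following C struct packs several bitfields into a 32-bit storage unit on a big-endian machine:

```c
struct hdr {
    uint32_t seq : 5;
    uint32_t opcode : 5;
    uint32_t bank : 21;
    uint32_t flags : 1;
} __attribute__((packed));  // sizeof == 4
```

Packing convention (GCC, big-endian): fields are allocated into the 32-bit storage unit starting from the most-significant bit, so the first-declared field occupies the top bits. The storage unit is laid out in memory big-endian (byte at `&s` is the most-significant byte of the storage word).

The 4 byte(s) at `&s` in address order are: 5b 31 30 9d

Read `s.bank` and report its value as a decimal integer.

1611854

[0]=0x5b [1]=0x31 [2]=0x30 [3]=0x9d (big-endian) → word 0x5b31309d
seq [27+:5] = (word>>27) & 0x1f = 11
opcode [22+:5] = (word>>22) & 0x1f = 12
bank [1+:21] = (word>>1) & 0x1fffff = 1611854  ←
flags [0+:1] = (word>>0) & 0x1 = 1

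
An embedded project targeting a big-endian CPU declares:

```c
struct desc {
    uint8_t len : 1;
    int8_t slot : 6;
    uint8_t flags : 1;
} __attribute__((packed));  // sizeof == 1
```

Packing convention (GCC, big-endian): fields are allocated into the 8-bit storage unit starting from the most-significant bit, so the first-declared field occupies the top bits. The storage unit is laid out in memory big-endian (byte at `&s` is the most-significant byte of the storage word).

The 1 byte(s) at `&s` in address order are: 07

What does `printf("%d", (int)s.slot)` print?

[0]=0x07 (big-endian) → word 0x07
len [7+:1] = (word>>7) & 0x1 = 0
slot [1+:6] = (word>>1) & 0x3f = 3  ←
flags [0+:1] = (word>>0) & 0x1 = 1
slot signed 6b, MSB=0: value = 3

3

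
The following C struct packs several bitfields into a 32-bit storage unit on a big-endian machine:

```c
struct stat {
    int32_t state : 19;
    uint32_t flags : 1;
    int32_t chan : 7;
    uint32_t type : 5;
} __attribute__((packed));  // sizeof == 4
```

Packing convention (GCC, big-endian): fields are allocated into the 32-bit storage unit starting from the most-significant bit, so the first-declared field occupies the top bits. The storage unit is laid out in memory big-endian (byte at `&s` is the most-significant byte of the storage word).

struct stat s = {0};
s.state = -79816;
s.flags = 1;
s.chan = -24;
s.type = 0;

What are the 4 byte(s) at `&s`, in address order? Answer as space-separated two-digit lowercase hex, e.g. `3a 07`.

d9 07 1d 00

state (19b) val=-79816 bits=0x6c838 at bit 13: 0xd9070000
flags (1b) val=1 bits=0x1 at bit 12: 0xd9071000
chan (7b) val=-24 bits=0x68 at bit 5: 0xd9071d00
type (5b) val=0 bits=0x0 at bit 0: 0xd9071d00
word = 0xd9071d00 → big-endian bytes:
  [0]=0xd9  [1]=0x07  [2]=0x1d  [3]=0x00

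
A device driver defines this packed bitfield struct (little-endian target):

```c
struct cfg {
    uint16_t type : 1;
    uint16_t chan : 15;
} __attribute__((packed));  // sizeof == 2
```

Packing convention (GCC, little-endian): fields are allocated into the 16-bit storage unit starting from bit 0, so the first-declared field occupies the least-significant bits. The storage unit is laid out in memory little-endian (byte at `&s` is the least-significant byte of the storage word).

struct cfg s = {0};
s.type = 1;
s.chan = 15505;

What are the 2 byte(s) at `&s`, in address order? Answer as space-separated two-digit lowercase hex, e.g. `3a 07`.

type (1b) val=1 bits=0x1 at bit 0: 0x0001
chan (15b) val=15505 bits=0x3c91 at bit 1: 0x7923
word = 0x7923 → little-endian bytes:
  [0]=0x23  [1]=0x79

23 79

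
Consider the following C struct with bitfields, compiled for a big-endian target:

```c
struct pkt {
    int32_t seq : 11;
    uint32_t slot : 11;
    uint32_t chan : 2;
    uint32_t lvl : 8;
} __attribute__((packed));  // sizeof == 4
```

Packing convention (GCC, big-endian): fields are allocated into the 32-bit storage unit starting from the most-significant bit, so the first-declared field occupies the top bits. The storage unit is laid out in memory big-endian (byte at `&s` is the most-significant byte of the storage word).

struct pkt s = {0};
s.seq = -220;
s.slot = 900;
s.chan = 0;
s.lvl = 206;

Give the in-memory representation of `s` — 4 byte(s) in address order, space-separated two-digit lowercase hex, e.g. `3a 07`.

e4 8e 10 ce

seq (11b) val=-220 bits=0x724 at bit 21: 0xe4800000
slot (11b) val=900 bits=0x384 at bit 10: 0xe48e1000
chan (2b) val=0 bits=0x0 at bit 8: 0xe48e1000
lvl (8b) val=206 bits=0xce at bit 0: 0xe48e10ce
word = 0xe48e10ce → big-endian bytes:
  [0]=0xe4  [1]=0x8e  [2]=0x10  [3]=0xce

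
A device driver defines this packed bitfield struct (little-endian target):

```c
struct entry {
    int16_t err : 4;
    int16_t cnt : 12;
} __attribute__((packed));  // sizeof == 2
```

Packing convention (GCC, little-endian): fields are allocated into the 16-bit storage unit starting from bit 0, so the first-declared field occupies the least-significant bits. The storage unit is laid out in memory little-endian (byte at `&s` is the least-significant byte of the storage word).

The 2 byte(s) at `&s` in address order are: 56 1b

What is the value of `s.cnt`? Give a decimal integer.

[0]=0x56 [1]=0x1b (little-endian) → word 0x1b56
err:4 @ bit 0 → (0x1b56>>0)&0xf = 0x6
cnt:12 @ bit 4 → (0x1b56>>4)&0xfff = 0x1b5  ←
cnt signed 12b, MSB=0: value = 437

437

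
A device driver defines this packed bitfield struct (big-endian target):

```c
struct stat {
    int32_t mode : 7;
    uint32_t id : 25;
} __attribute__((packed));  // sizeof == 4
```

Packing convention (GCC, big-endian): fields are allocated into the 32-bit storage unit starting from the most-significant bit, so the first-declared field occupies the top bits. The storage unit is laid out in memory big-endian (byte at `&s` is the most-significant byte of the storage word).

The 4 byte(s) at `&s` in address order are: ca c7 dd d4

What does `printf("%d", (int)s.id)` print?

13098452

[0]=0xca [1]=0xc7 [2]=0xdd [3]=0xd4 (big-endian) → word 0xcac7ddd4
mode [25+:7] = (word>>25) & 0x7f = 101
id [0+:25] = (word>>0) & 0x1ffffff = 13098452  ←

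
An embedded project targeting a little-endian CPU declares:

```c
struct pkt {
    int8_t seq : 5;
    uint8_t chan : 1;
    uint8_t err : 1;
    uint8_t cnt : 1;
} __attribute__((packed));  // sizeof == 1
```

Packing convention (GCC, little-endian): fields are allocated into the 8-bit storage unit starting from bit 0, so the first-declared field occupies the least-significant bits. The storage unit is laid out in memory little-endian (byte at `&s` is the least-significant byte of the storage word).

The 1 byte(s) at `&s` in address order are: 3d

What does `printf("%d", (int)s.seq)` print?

[0]=0x3d (little-endian) → word 0x3d
seq:5 @ bit 0 → (0x3d>>0)&0x1f = 0x1d  ←
chan:1 @ bit 5 → (0x3d>>5)&0x1 = 0x1
err:1 @ bit 6 → (0x3d>>6)&0x1 = 0x0
cnt:1 @ bit 7 → (0x3d>>7)&0x1 = 0x0
seq signed 5b, MSB=1: 29 - 32 = -3

-3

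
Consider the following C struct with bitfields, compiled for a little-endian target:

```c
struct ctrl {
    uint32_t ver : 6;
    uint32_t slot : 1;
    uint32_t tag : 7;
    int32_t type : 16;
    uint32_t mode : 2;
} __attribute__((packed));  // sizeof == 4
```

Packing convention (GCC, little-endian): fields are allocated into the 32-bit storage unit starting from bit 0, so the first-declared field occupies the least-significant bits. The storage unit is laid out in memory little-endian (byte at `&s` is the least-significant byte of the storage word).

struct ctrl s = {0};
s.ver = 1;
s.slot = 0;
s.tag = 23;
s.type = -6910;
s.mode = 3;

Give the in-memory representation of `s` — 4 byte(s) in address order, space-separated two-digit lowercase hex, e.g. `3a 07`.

81 8b 40 f9

[0+:6] ver=1 & 0x3f = 0x1; word=0x00000001
[6+:1] slot=0 & 0x1 = 0x0; word=0x00000001
[7+:7] tag=23 & 0x7f = 0x17; word=0x00000b81
[14+:16] type=-6910 & 0xffff = 0xe502; word=0x39408b81
[30+:2] mode=3 & 0x3 = 0x3; word=0xf9408b81
word = 0xf9408b81 → little-endian bytes:
  [0]=0x81  [1]=0x8b  [2]=0x40  [3]=0xf9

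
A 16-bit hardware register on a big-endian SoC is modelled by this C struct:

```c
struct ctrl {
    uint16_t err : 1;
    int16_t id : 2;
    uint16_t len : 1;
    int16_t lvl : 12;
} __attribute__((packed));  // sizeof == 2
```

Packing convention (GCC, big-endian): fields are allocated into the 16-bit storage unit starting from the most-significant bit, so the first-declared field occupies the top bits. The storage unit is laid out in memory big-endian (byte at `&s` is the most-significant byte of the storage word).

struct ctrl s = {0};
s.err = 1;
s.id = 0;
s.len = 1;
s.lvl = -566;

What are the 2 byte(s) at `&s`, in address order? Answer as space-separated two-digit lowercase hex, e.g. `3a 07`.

9d ca

[15+:1] err=1 & 0x1 = 0x1; word=0x8000
[13+:2] id=0 & 0x3 = 0x0; word=0x8000
[12+:1] len=1 & 0x1 = 0x1; word=0x9000
[0+:12] lvl=-566 & 0xfff = 0xdca; word=0x9dca
word = 0x9dca → big-endian bytes:
  [0]=0x9d  [1]=0xca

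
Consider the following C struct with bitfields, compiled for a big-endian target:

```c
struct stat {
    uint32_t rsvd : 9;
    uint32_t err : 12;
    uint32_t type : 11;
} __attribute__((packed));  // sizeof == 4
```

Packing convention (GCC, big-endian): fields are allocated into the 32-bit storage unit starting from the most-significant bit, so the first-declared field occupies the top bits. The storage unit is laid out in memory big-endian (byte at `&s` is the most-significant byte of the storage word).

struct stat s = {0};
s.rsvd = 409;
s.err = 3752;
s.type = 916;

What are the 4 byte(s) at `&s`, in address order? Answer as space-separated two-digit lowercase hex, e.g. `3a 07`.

rsvd:9 = 409 → 0x199 << 23 → word 0xcc800000
err:12 = 3752 → 0xea8 << 11 → word 0xccf54000
type:11 = 916 → 0x394 << 0 → word 0xccf54394
word = 0xccf54394 → big-endian bytes:
  [0]=0xcc  [1]=0xf5  [2]=0x43  [3]=0x94

cc f5 43 94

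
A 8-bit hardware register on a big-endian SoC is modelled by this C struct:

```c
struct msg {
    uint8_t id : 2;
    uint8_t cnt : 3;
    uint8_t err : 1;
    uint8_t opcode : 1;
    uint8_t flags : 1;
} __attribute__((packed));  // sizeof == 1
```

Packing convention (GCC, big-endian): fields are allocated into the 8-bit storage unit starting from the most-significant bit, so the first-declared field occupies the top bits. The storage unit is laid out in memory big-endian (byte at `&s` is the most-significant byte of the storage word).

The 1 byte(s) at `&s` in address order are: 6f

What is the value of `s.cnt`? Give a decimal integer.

[0]=0x6f (big-endian) → word 0x6f
id:2 @ bit 6 → (0x6f>>6)&0x3 = 0x1
cnt:3 @ bit 3 → (0x6f>>3)&0x7 = 0x5  ←
err:1 @ bit 2 → (0x6f>>2)&0x1 = 0x1
opcode:1 @ bit 1 → (0x6f>>1)&0x1 = 0x1
flags:1 @ bit 0 → (0x6f>>0)&0x1 = 0x1

5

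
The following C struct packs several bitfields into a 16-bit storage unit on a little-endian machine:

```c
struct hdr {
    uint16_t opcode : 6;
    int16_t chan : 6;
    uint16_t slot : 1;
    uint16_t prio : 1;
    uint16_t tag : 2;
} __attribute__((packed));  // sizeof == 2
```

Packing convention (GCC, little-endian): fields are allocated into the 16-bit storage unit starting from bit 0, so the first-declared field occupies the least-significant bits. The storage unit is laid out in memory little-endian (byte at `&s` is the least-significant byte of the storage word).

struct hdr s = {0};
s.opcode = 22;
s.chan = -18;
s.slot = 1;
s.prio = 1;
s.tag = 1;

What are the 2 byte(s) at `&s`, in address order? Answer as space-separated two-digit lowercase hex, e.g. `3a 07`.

96 7b

opcode:6 = 22 → 0x16 << 0 → word 0x0016
chan:6 = -18 → 0x2e << 6 → word 0x0b96
slot:1 = 1 → 0x1 << 12 → word 0x1b96
prio:1 = 1 → 0x1 << 13 → word 0x3b96
tag:2 = 1 → 0x1 << 14 → word 0x7b96
word = 0x7b96 → little-endian bytes:
  [0]=0x96  [1]=0x7b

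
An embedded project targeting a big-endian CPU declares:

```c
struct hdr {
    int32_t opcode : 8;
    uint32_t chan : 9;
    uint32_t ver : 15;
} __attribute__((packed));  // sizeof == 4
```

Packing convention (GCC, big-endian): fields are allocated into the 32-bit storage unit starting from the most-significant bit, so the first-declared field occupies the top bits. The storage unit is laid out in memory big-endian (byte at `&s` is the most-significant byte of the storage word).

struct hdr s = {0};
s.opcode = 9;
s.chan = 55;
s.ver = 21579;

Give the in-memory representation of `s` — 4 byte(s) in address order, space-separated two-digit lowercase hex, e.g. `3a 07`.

09 1b d4 4b

opcode:8 = 9 → 0x9 << 24 → word 0x09000000
chan:9 = 55 → 0x37 << 15 → word 0x091b8000
ver:15 = 21579 → 0x544b << 0 → word 0x091bd44b
word = 0x091bd44b → big-endian bytes:
  [0]=0x09  [1]=0x1b  [2]=0xd4  [3]=0x4b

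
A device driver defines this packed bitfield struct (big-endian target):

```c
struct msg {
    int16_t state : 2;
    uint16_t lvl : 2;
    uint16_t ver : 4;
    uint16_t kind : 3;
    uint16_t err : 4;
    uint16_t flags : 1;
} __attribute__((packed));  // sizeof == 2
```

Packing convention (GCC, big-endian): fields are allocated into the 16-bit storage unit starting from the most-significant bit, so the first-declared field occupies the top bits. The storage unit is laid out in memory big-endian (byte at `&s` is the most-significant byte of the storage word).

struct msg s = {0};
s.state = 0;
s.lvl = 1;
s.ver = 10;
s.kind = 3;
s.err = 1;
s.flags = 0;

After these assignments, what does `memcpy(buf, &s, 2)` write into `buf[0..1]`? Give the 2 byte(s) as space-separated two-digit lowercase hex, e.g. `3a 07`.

1a 62

state:2 = 0 → 0x0 << 14 → word 0x0000
lvl:2 = 1 → 0x1 << 12 → word 0x1000
ver:4 = 10 → 0xa << 8 → word 0x1a00
kind:3 = 3 → 0x3 << 5 → word 0x1a60
err:4 = 1 → 0x1 << 1 → word 0x1a62
flags:1 = 0 → 0x0 << 0 → word 0x1a62
word = 0x1a62 → big-endian bytes:
  [0]=0x1a  [1]=0x62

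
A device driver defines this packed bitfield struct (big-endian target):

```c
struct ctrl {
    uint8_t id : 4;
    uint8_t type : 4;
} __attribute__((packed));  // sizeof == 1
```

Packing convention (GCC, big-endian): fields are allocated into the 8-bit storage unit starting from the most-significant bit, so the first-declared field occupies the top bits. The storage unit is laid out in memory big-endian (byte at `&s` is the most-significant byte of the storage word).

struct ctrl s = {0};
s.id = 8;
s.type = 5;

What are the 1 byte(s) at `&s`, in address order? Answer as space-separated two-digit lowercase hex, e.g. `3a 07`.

85

id (4b) val=8 bits=0x8 at bit 4: 0x80
type (4b) val=5 bits=0x5 at bit 0: 0x85
word = 0x85 → big-endian bytes:
  [0]=0x85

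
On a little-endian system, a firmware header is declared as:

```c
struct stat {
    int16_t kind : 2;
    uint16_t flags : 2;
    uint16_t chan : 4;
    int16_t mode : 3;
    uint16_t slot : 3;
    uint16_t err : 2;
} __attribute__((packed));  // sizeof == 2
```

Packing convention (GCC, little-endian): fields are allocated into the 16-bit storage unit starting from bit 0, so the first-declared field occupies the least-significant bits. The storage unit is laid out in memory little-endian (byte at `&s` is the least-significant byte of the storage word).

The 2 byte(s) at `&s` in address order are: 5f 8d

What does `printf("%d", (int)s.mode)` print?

[0]=0x5f [1]=0x8d (little-endian) → word 0x8d5f
kind:2 @ bit 0 → (0x8d5f>>0)&0x3 = 0x3
flags:2 @ bit 2 → (0x8d5f>>2)&0x3 = 0x3
chan:4 @ bit 4 → (0x8d5f>>4)&0xf = 0x5
mode:3 @ bit 8 → (0x8d5f>>8)&0x7 = 0x5  ←
slot:3 @ bit 11 → (0x8d5f>>11)&0x7 = 0x1
err:2 @ bit 14 → (0x8d5f>>14)&0x3 = 0x2
mode signed 3b, MSB=1: 5 - 8 = -3

-3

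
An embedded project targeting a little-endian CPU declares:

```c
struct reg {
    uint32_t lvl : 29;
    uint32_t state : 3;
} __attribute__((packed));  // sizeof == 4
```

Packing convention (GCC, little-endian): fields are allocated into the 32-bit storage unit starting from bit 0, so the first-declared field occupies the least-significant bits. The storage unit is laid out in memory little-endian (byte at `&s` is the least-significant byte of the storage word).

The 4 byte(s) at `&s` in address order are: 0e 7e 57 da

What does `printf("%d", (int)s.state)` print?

6

[0]=0x0e [1]=0x7e [2]=0x57 [3]=0xda (little-endian) → word 0xda577e0e
lvl [0+:29] = (word>>0) & 0x1fffffff = 441941518
state [29+:3] = (word>>29) & 0x7 = 6  ←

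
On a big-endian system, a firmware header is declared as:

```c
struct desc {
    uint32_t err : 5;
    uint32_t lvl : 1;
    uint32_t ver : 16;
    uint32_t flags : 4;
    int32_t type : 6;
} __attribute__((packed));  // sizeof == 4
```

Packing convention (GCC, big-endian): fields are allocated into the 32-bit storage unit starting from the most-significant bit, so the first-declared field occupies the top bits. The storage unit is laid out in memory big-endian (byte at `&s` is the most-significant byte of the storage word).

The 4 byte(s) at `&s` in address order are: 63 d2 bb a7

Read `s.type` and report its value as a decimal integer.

[0]=0x63 [1]=0xd2 [2]=0xbb [3]=0xa7 (big-endian) → word 0x63d2bba7
err:5 @ bit 27 → (0x63d2bba7>>27)&0x1f = 0xc
lvl:1 @ bit 26 → (0x63d2bba7>>26)&0x1 = 0x0
ver:16 @ bit 10 → (0x63d2bba7>>10)&0xffff = 0xf4ae
flags:4 @ bit 6 → (0x63d2bba7>>6)&0xf = 0xe
type:6 @ bit 0 → (0x63d2bba7>>0)&0x3f = 0x27  ←
type signed 6b, MSB=1: 39 - 64 = -25

-25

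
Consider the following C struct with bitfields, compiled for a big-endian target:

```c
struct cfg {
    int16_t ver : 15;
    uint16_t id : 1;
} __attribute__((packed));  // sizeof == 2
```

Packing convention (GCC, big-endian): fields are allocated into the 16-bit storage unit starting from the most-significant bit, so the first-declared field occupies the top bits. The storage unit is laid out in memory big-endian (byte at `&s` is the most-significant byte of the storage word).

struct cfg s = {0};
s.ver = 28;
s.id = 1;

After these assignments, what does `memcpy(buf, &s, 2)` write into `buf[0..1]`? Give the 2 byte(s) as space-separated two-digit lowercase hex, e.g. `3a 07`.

00 39

ver:15 = 28 → 0x1c << 1 → word 0x0038
id:1 = 1 → 0x1 << 0 → word 0x0039
word = 0x0039 → big-endian bytes:
  [0]=0x00  [1]=0x39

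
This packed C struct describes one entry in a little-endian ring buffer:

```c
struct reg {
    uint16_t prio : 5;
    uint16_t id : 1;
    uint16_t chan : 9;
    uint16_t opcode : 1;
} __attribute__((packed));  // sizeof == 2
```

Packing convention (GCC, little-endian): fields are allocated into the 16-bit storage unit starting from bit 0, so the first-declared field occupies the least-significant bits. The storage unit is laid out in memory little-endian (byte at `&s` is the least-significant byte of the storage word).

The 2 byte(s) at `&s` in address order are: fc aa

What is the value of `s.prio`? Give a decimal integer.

[0]=0xfc [1]=0xaa (little-endian) → word 0xaafc
prio:5 @ bit 0 → (0xaafc>>0)&0x1f = 0x1c  ←
id:1 @ bit 5 → (0xaafc>>5)&0x1 = 0x1
chan:9 @ bit 6 → (0xaafc>>6)&0x1ff = 0xab
opcode:1 @ bit 15 → (0xaafc>>15)&0x1 = 0x1

28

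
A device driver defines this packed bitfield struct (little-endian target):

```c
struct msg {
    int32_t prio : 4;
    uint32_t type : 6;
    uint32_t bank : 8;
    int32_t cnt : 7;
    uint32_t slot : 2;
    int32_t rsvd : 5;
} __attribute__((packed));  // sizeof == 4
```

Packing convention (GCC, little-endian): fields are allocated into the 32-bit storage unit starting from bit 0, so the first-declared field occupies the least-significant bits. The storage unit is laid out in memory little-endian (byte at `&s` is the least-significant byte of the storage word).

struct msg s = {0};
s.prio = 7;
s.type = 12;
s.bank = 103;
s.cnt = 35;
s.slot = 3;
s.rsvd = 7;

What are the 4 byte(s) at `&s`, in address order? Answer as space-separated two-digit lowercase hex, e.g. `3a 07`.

c7 9c 8d 3e

prio:4 = 7 → 0x7 << 0 → word 0x00000007
type:6 = 12 → 0xc << 4 → word 0x000000c7
bank:8 = 103 → 0x67 << 10 → word 0x00019cc7
cnt:7 = 35 → 0x23 << 18 → word 0x008d9cc7
slot:2 = 3 → 0x3 << 25 → word 0x068d9cc7
rsvd:5 = 7 → 0x7 << 27 → word 0x3e8d9cc7
word = 0x3e8d9cc7 → little-endian bytes:
  [0]=0xc7  [1]=0x9c  [2]=0x8d  [3]=0x3e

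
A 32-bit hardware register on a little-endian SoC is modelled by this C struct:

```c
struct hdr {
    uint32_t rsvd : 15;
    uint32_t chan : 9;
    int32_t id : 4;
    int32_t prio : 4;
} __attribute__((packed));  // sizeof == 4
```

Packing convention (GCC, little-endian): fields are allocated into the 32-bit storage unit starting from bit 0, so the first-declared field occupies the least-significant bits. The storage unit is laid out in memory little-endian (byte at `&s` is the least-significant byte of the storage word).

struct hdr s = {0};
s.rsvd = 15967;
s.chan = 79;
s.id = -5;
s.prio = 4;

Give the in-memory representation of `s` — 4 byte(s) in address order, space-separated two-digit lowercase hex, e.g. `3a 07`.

rsvd:15 = 15967 → 0x3e5f << 0 → word 0x00003e5f
chan:9 = 79 → 0x4f << 15 → word 0x0027be5f
id:4 = -5 → 0xb << 24 → word 0x0b27be5f
prio:4 = 4 → 0x4 << 28 → word 0x4b27be5f
word = 0x4b27be5f → little-endian bytes:
  [0]=0x5f  [1]=0xbe  [2]=0x27  [3]=0x4b

5f be 27 4b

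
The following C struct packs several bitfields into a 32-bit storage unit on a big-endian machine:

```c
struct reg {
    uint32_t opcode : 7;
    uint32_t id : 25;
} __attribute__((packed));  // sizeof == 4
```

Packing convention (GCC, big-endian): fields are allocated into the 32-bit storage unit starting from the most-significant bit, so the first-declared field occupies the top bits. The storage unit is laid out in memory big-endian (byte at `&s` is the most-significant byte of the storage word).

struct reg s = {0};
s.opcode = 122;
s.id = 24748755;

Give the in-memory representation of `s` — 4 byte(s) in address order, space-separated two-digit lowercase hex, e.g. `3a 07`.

opcode:7 = 122 → 0x7a << 25 → word 0xf4000000
id:25 = 24748755 → 0x179a2d3 << 0 → word 0xf579a2d3
word = 0xf579a2d3 → big-endian bytes:
  [0]=0xf5  [1]=0x79  [2]=0xa2  [3]=0xd3

f5 79 a2 d3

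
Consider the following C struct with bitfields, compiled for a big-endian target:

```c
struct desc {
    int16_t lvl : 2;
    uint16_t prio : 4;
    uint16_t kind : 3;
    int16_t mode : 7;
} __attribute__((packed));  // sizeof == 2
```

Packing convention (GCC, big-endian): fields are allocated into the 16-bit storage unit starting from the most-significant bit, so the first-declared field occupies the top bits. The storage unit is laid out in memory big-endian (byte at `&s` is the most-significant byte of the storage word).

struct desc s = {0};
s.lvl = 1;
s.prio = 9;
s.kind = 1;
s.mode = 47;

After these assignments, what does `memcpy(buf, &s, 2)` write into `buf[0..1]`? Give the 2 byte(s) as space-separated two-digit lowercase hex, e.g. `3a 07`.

[14+:2] lvl=1 & 0x3 = 0x1; word=0x4000
[10+:4] prio=9 & 0xf = 0x9; word=0x6400
[7+:3] kind=1 & 0x7 = 0x1; word=0x6480
[0+:7] mode=47 & 0x7f = 0x2f; word=0x64af
word = 0x64af → big-endian bytes:
  [0]=0x64  [1]=0xaf

64 af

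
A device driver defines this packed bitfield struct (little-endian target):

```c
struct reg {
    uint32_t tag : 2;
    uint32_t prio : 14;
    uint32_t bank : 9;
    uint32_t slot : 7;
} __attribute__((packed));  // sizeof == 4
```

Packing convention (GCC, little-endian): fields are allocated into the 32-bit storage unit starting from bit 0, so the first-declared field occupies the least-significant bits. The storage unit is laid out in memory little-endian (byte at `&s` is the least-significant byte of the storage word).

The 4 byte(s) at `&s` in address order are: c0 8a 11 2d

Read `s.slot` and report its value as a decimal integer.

22

[0]=0xc0 [1]=0x8a [2]=0x11 [3]=0x2d (little-endian) → word 0x2d118ac0
tag:2 @ bit 0 → (0x2d118ac0>>0)&0x3 = 0x0
prio:14 @ bit 2 → (0x2d118ac0>>2)&0x3fff = 0x22b0
bank:9 @ bit 16 → (0x2d118ac0>>16)&0x1ff = 0x111
slot:7 @ bit 25 → (0x2d118ac0>>25)&0x7f = 0x16  ←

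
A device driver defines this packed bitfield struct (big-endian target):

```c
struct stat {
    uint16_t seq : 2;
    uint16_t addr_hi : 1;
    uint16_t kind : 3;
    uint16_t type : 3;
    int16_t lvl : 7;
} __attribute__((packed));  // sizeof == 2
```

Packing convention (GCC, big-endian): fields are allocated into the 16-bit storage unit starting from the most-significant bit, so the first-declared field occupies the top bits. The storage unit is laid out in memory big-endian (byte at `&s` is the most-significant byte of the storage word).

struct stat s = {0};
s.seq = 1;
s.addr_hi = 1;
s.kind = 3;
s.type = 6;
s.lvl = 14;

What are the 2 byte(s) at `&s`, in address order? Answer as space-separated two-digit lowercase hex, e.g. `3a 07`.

6f 0e

seq (2b) val=1 bits=0x1 at bit 14: 0x4000
addr_hi (1b) val=1 bits=0x1 at bit 13: 0x6000
kind (3b) val=3 bits=0x3 at bit 10: 0x6c00
type (3b) val=6 bits=0x6 at bit 7: 0x6f00
lvl (7b) val=14 bits=0xe at bit 0: 0x6f0e
word = 0x6f0e → big-endian bytes:
  [0]=0x6f  [1]=0x0e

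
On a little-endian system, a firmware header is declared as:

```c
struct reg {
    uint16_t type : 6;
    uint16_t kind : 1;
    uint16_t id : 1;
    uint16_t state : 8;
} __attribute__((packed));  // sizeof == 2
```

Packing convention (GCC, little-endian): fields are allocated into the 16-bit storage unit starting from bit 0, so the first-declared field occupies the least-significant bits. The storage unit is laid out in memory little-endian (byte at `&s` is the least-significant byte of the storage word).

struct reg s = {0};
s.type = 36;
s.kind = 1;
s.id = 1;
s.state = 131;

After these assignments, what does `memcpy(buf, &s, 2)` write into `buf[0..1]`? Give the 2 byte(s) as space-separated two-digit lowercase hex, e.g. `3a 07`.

e4 83

type:6 = 36 → 0x24 << 0 → word 0x0024
kind:1 = 1 → 0x1 << 6 → word 0x0064
id:1 = 1 → 0x1 << 7 → word 0x00e4
state:8 = 131 → 0x83 << 8 → word 0x83e4
word = 0x83e4 → little-endian bytes:
  [0]=0xe4  [1]=0x83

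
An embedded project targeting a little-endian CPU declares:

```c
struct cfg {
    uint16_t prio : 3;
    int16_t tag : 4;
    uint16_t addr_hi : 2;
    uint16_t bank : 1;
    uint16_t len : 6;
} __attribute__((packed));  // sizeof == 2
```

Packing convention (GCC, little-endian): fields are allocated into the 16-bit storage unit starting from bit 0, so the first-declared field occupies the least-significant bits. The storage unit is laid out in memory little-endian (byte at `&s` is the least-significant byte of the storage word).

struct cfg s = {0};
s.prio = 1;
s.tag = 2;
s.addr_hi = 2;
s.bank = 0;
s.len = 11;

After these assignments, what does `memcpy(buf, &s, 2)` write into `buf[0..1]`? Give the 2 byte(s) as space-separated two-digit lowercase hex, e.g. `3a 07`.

11 2d

[0+:3] prio=1 & 0x7 = 0x1; word=0x0001
[3+:4] tag=2 & 0xf = 0x2; word=0x0011
[7+:2] addr_hi=2 & 0x3 = 0x2; word=0x0111
[9+:1] bank=0 & 0x1 = 0x0; word=0x0111
[10+:6] len=11 & 0x3f = 0xb; word=0x2d11
word = 0x2d11 → little-endian bytes:
  [0]=0x11  [1]=0x2d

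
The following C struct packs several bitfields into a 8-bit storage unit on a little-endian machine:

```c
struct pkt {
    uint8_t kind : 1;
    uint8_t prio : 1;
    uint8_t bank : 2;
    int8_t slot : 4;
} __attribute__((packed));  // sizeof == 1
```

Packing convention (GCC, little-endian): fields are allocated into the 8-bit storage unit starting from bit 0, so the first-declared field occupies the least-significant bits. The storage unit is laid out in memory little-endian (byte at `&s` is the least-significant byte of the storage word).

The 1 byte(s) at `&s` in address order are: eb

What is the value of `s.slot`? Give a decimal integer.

-2

[0]=0xeb (little-endian) → word 0xeb
kind [0+:1] = (word>>0) & 0x1 = 1
prio [1+:1] = (word>>1) & 0x1 = 1
bank [2+:2] = (word>>2) & 0x3 = 2
slot [4+:4] = (word>>4) & 0xf = 14  ←
slot signed 4b, MSB=1: 14 - 16 = -2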